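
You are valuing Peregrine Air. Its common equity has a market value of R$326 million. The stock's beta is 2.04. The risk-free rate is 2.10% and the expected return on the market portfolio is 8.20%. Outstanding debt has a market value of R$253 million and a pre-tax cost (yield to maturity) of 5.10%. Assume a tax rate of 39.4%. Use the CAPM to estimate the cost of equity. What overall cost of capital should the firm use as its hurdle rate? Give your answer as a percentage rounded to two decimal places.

9.54%

Market risk premium = 8.2% − 2.1% = 6.1%.
Cost of equity via CAPM: Re = 2.1% + 2.04 × 6.1% = 14.5440%.
Total capital V = 326 + 253 = 579.
Equity: weight = 326/579 = 0.5630; cost = 14.544%.
Debt: weight = 253/579 = 0.4370; after-tax cost = 5.1% × (1 − 39.4%) = 3.0906%.
WACC = 0.5630 × 14.5440% + 0.4370 × 3.0906% = 9.5393%.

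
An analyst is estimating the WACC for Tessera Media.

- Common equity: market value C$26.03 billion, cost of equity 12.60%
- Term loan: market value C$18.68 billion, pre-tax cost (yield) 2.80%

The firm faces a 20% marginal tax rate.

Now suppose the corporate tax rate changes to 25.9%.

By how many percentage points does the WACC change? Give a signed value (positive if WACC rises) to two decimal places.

-0.07 pp

Current WACC:
Total capital V = 26.03 + 18.68 = 44.71.
Equity: weight = 26.03/44.71 = 0.5822; cost = 12.6%.
Term loan: weight = 18.68/44.71 = 0.4178; after-tax cost = 2.8% × (1 − 20%) = 2.2400%.
WACC = 0.5822 × 12.6000% + 0.4178 × 2.2400% = 8.2716%.
After the change:
Total capital V = 26.03 + 18.68 = 44.71.
Equity: weight = 26.03/44.71 = 0.5822; cost = 12.6%.
Term loan: weight = 18.68/44.71 = 0.4178; after-tax cost = 2.8% × (1 − 25.9%) = 2.0748%.
WACC = 0.5822 × 12.6000% + 0.4178 × 2.0748% = 8.2025%.
Change in WACC = 8.2025% − 8.2716% = -0.0690 pp.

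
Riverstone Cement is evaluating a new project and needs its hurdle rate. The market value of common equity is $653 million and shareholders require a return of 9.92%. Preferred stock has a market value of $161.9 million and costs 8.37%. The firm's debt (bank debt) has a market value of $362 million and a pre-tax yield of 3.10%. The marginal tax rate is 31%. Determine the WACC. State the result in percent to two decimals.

Total capital V = 653 + 161.9 + 362 = 1176.9.
Equity: weight = 653/1176.9 = 0.5548; cost = 9.92%.
Preferred: weight = 161.9/1176.9 = 0.1376; cost = 8.37%.
Bank debt: weight = 362/1176.9 = 0.3076; after-tax cost = 3.1% × (1 − 31%) = 2.1390%.
WACC = 0.5548 × 9.9200% + 0.1376 × 8.3700% + 0.3076 × 2.1390% = 7.3134%.

7.31%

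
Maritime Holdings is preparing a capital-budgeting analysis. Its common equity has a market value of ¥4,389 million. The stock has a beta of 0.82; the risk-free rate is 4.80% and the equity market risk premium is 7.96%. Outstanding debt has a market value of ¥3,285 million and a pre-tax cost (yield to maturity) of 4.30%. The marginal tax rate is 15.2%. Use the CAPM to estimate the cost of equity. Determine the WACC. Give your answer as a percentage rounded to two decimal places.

8.04%

Cost of equity via CAPM: Re = 4.8% + 0.82 × 7.96% = 11.3272%.
Total capital V = 4389 + 3285 = 7674.
Equity: weight = 4389/7674 = 0.5719; cost = 11.3272%.
Debt: weight = 3285/7674 = 0.4281; after-tax cost = 4.3% × (1 − 15.2%) = 3.6464%.
WACC = 0.5719 × 11.3272% + 0.4281 × 3.6464% = 8.0393%.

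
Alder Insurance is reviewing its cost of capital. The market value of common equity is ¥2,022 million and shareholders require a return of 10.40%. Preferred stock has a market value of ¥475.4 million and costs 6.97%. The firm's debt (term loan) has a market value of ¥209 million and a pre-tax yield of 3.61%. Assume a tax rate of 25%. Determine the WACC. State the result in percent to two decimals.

Total capital V = 2022 + 475.4 + 209 = 2706.4.
Equity: weight = 2022/2706.4 = 0.7471; cost = 10.4%.
Preferred: weight = 475.4/2706.4 = 0.1757; cost = 6.97%.
Term loan: weight = 209/2706.4 = 0.0772; after-tax cost = 3.61% × (1 − 25%) = 2.7075%.
WACC = 0.7471 × 10.4000% + 0.1757 × 6.9700% + 0.0772 × 2.7075% = 9.2034%.

9.20%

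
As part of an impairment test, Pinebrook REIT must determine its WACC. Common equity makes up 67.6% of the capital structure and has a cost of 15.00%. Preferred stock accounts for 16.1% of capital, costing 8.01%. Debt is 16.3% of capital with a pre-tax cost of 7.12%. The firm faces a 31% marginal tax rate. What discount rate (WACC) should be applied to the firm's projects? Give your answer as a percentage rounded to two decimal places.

12.23%

After-tax cost of debt = 7.12% × (1 − 31%) = 4.9128%.
WACC = 0.676 × 15.0000% + 0.161 × 8.0100% + 0.163 × 4.9128% = 12.2304%.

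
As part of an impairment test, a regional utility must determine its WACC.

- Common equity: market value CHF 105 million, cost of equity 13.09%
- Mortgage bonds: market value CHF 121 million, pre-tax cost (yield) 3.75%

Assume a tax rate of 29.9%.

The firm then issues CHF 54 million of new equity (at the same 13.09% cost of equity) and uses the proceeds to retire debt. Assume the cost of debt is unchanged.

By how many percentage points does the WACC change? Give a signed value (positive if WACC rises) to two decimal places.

+2.50 pp

Current WACC:
Total capital V = 105 + 121 = 226.
Equity: weight = 105/226 = 0.4646; cost = 13.09%.
Mortgage bonds: weight = 121/226 = 0.5354; after-tax cost = 3.75% × (1 − 29.9%) = 2.6288%.
WACC = 0.4646 × 13.0900% + 0.5354 × 2.6288% = 7.4891%.
After the change:
Total capital V = 159 + 67 = 226.
Equity: weight = 159/226 = 0.7035; cost = 13.09%.
Mortgage bonds: weight = 67/226 = 0.2965; after-tax cost = 3.75% × (1 − 29.9%) = 2.6288%.
WACC = 0.7035 × 13.0900% + 0.2965 × 2.6288% = 9.9887%.
Change in WACC = 9.9887% − 7.4891% = 2.4996 pp.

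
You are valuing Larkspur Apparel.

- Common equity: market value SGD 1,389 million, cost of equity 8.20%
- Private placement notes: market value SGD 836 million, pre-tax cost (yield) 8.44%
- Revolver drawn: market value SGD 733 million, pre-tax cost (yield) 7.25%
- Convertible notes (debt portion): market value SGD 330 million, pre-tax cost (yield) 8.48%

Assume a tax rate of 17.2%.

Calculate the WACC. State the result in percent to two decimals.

7.28%

Total capital V = 1389 + 836 + 733 + 330 = 3288.
Equity: weight = 1389/3288 = 0.4224; cost = 8.2%.
Private placement notes: weight = 836/3288 = 0.2543; after-tax cost = 8.44% × (1 − 17.2%) = 6.9883%.
Revolver drawn: weight = 733/3288 = 0.2229; after-tax cost = 7.25% × (1 − 17.2%) = 6.0030%.
Convertible notes (debt portion): weight = 330/3288 = 0.1004; after-tax cost = 8.48% × (1 − 17.2%) = 7.0214%.
WACC = 0.4224 × 8.2000% + 0.2543 × 6.9883% + 0.2229 × 6.0030% + 0.1004 × 7.0214% = 7.2839%.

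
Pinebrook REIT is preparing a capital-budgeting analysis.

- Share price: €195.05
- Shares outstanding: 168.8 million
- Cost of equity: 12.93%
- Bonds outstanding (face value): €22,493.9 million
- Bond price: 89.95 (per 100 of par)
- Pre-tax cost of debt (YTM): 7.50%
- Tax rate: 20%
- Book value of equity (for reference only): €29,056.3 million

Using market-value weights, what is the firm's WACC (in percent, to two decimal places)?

10.29%

Market value of equity E = 195.05 × 168.8m = 32924.44m. Market value of debt D = 22493.9m × 89.95/100 = 20233.26305m.
Total capital V = 32924.44 + 20233.26305 = 53157.70305.
Equity: weight = 32924.44/53157.70305 = 0.6194; cost = 12.93%.
Bonds outstanding: weight = 20233.26305/53157.70305 = 0.3806; after-tax cost = 7.5% × (1 − 20%) = 6.0000%.
WACC = 0.6194 × 12.9300% + 0.3806 × 6.0000% = 10.2923%.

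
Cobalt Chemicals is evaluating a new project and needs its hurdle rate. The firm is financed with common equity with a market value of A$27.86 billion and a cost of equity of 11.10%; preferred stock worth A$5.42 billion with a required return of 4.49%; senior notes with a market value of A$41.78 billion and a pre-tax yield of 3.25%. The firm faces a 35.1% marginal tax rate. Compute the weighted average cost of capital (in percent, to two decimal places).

Total capital V = 27.86 + 5.42 + 41.78 = 75.06.
Equity: weight = 27.86/75.06 = 0.3712; cost = 11.1%.
Preferred: weight = 5.42/75.06 = 0.0722; cost = 4.49%.
Senior notes: weight = 41.78/75.06 = 0.5566; after-tax cost = 3.25% × (1 − 35.1%) = 2.1093%.
WACC = 0.3712 × 11.1000% + 0.0722 × 4.4900% + 0.5566 × 2.1093% = 5.6183%.

5.62%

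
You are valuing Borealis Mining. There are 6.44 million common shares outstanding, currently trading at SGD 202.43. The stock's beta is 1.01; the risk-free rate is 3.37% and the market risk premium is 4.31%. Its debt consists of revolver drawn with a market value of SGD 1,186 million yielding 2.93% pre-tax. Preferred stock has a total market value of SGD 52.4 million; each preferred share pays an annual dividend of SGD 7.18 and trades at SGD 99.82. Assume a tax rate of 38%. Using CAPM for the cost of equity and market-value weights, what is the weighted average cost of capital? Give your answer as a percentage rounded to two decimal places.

Cost of equity via CAPM: Re = 3.37% + 1.01 × 4.31% = 7.7231%.
Cost of preferred: Rp = 7.18 / 99.82 = 7.1929%.
Market value of equity E = 202.43 × 6.44m = 1303.6492m.
Total capital V = 1303.6492 + 52.4 + 1186 = 2542.0492.
Equity: weight = 1303.6492/2542.0492 = 0.5128; cost = 7.7231%.
Preferred: weight = 52.4/2542.0492 = 0.0206; cost = 7.1929%.
Revolver drawn: weight = 1186/2542.0492 = 0.4666; after-tax cost = 2.93% × (1 − 38%) = 1.8166%.
WACC = 0.5128 × 7.7231% + 0.0206 × 7.1929% + 0.4666 × 1.8166% = 4.9565%.

4.96%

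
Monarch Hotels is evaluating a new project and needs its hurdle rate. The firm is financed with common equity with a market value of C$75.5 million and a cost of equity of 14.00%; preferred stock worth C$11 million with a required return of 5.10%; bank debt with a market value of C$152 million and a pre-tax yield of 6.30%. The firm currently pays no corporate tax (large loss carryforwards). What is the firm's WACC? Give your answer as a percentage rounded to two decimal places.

8.68%

Total capital V = 75.5 + 11 + 152 = 238.5.
Equity: weight = 75.5/238.5 = 0.3166; cost = 14%.
Preferred: weight = 11/238.5 = 0.0461; cost = 5.1%.
Bank debt: weight = 152/238.5 = 0.6373; after-tax cost = 6.3% × (1 − 0%) = 6.3000%.
WACC = 0.3166 × 14.0000% + 0.0461 × 5.1000% + 0.6373 × 6.3000% = 8.6822%.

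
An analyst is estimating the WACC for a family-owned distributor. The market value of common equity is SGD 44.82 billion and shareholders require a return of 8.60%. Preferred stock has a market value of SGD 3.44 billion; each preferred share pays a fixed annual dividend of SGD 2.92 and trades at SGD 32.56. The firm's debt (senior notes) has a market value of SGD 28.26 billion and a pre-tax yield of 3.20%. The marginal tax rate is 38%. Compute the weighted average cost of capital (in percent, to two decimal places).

6.17%

Cost of preferred: Rp = 2.92 / 32.56 = 8.9681%.
Total capital V = 44.82 + 3.44 + 28.26 = 76.52.
Equity: weight = 44.82/76.52 = 0.5857; cost = 8.6%.
Preferred: weight = 3.44/76.52 = 0.0450; cost = 8.9681%.
Senior notes: weight = 28.26/76.52 = 0.3693; after-tax cost = 3.2% × (1 − 38%) = 1.9840%.
WACC = 0.5857 × 8.6000% + 0.0450 × 8.9681% + 0.3693 × 1.9840% = 6.1732%.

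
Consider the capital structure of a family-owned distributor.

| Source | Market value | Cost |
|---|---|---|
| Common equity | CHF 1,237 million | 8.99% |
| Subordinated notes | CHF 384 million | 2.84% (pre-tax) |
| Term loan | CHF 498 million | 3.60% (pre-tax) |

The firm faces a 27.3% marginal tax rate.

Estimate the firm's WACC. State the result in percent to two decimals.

Total capital V = 1237 + 384 + 498 = 2119.
Equity: weight = 1237/2119 = 0.5838; cost = 8.99%.
Subordinated notes: weight = 384/2119 = 0.1812; after-tax cost = 2.84% × (1 − 27.3%) = 2.0647%.
Term loan: weight = 498/2119 = 0.2350; after-tax cost = 3.6% × (1 − 27.3%) = 2.6172%.
WACC = 0.5838 × 8.9900% + 0.1812 × 2.0647% + 0.2350 × 2.6172% = 6.2373%.

6.24%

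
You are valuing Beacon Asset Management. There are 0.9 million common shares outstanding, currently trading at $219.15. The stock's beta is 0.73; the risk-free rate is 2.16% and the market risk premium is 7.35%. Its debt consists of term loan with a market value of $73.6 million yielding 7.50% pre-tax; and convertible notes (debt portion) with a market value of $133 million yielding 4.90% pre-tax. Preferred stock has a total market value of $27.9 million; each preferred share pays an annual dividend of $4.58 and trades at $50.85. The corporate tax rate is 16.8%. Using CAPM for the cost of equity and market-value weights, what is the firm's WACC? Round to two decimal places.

6.34%

Cost of equity via CAPM: Re = 2.16% + 0.73 × 7.35% = 7.5255%.
Cost of preferred: Rp = 4.58 / 50.85 = 9.0069%.
Market value of equity E = 219.15 × 0.9m = 197.235m.
Total capital V = 197.235 + 27.9 + 73.6 + 133 = 431.735.
Equity: weight = 197.235/431.735 = 0.4568; cost = 7.5255%.
Preferred: weight = 27.9/431.735 = 0.0646; cost = 9.0069%.
Term loan: weight = 73.6/431.735 = 0.1705; after-tax cost = 7.5% × (1 − 16.8%) = 6.2400%.
Convertible notes (debt portion): weight = 133/431.735 = 0.3081; after-tax cost = 4.9% × (1 − 16.8%) = 4.0768%.
WACC = 0.4568 × 7.5255% + 0.0646 × 9.0069% + 0.1705 × 6.2400% + 0.3081 × 4.0768% = 6.3397%.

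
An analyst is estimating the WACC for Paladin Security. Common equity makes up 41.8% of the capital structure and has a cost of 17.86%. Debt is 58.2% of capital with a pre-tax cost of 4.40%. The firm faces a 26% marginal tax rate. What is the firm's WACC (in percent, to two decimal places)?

After-tax cost of debt = 4.4% × (1 − 26%) = 3.2560%.
WACC = 0.418 × 17.8600% + 0.582 × 3.2560% = 9.3605%.

9.36%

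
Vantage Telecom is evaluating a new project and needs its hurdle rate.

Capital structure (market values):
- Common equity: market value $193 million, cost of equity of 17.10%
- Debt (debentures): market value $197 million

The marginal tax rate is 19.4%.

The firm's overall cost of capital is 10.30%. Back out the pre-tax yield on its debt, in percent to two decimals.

Total capital V = 193 + 197 = 390.
Equity weight = 193/390 = 0.4949.
Debentures weight = 197/390 = 0.5051.
Equity contribution = 0.4949 × 17.1% = 8.4623%.
Remaining for debt = 10.3% − 8.4623% = 1.8377%.
Rd × (1 − 19.4%) × 0.5051 = 1.8377%  ⇒  Rd = 4.5137%.

4.51%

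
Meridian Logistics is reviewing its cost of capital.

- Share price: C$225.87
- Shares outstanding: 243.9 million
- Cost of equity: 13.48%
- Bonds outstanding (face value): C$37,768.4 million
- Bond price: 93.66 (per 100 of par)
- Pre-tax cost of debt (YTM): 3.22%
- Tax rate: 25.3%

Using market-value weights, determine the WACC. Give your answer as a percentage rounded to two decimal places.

9.15%

Market value of equity E = 225.87 × 243.9m = 55089.693m. Market value of debt D = 37768.4m × 93.66/100 = 35373.88344m.
Total capital V = 55089.693 + 35373.88344 = 90463.57644.
Equity: weight = 55089.693/90463.57644 = 0.6090; cost = 13.48%.
Bonds outstanding: weight = 35373.88344/90463.57644 = 0.3910; after-tax cost = 3.22% × (1 − 25.3%) = 2.4053%.
WACC = 0.6090 × 13.4800% + 0.3910 × 2.4053% = 9.1495%.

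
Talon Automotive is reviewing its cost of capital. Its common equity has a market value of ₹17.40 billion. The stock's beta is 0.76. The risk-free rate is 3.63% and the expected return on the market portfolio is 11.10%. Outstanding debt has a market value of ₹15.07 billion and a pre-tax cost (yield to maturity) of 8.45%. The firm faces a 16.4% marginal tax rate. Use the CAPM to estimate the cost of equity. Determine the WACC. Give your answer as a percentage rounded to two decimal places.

Market risk premium = 11.1% − 3.63% = 7.47%.
Cost of equity via CAPM: Re = 3.63% + 0.76 × 7.47% = 9.3072%.
Total capital V = 17.4 + 15.07 = 32.47.
Equity: weight = 17.4/32.47 = 0.5359; cost = 9.3072%.
Debt: weight = 15.07/32.47 = 0.4641; after-tax cost = 8.45% × (1 − 16.4%) = 7.0642%.
WACC = 0.5359 × 9.3072% + 0.4641 × 7.0642% = 8.2662%.

8.27%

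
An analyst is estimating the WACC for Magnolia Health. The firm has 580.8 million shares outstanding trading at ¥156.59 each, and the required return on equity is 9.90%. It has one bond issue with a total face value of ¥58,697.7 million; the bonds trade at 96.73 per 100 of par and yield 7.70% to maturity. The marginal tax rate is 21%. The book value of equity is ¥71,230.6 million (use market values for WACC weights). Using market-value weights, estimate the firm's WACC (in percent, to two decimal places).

Market value of equity E = 156.59 × 580.8m = 90947.472m. Market value of debt D = 58697.7m × 96.73/100 = 56778.28521m.
Total capital V = 90947.472 + 56778.28521 = 147725.75721.
Equity: weight = 90947.472/147725.75721 = 0.6157; cost = 9.9%.
Bonds outstanding: weight = 56778.28521/147725.75721 = 0.3843; after-tax cost = 7.7% × (1 − 21%) = 6.0830%.
WACC = 0.6157 × 9.9000% + 0.3843 × 6.0830% = 8.4329%.

8.43%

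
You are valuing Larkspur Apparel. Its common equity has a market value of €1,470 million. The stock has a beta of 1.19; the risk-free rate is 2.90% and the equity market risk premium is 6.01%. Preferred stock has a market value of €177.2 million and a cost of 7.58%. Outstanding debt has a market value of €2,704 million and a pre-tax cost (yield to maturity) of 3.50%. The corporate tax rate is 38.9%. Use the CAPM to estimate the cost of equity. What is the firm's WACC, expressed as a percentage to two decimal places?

Cost of equity via CAPM: Re = 2.9% + 1.19 × 6.01% = 10.0519%.
Total capital V = 1470 + 177.2 + 2704 = 4351.2.
Equity: weight = 1470/4351.2 = 0.3378; cost = 10.0519%.
Preferred: weight = 177.2/4351.2 = 0.0407; cost = 7.58%.
Debt: weight = 2704/4351.2 = 0.6214; after-tax cost = 3.5% × (1 − 38.9%) = 2.1385%.
WACC = 0.3378 × 10.0519% + 0.0407 × 7.5800% + 0.6214 × 2.1385% = 5.0335%.

5.03%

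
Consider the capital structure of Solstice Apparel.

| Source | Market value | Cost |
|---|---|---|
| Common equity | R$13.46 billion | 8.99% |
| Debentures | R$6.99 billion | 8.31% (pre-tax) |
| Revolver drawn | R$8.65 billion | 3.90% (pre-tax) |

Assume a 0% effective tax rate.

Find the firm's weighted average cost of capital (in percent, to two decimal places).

7.31%

Total capital V = 13.46 + 6.99 + 8.65 = 29.1.
Equity: weight = 13.46/29.1 = 0.4625; cost = 8.99%.
Debentures: weight = 6.99/29.1 = 0.2402; after-tax cost = 8.31% × (1 − 0%) = 8.3100%.
Revolver drawn: weight = 8.65/29.1 = 0.2973; after-tax cost = 3.9% × (1 − 0%) = 3.9000%.
WACC = 0.4625 × 8.9900% + 0.2402 × 8.3100% + 0.2973 × 3.9000% = 7.3137%.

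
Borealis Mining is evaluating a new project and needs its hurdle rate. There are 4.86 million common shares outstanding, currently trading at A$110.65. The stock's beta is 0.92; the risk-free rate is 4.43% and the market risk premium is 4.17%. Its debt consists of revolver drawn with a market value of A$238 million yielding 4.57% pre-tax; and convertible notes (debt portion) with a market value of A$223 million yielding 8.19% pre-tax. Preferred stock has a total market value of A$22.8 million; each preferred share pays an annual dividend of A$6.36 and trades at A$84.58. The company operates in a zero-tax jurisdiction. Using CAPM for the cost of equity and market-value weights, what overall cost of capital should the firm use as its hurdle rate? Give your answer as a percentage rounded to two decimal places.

Cost of equity via CAPM: Re = 4.43% + 0.92 × 4.17% = 8.2664%.
Cost of preferred: Rp = 6.36 / 84.58 = 7.5195%.
Market value of equity E = 110.65 × 4.86m = 537.759m.
Total capital V = 537.759 + 22.8 + 238 + 223 = 1021.559.
Equity: weight = 537.759/1021.559 = 0.5264; cost = 8.2664%.
Preferred: weight = 22.8/1021.559 = 0.0223; cost = 7.5195%.
Revolver drawn: weight = 238/1021.559 = 0.2330; after-tax cost = 4.57% × (1 − 0%) = 4.5700%.
Convertible notes (debt portion): weight = 223/1021.559 = 0.2183; after-tax cost = 8.19% × (1 − 0%) = 8.1900%.
WACC = 0.5264 × 8.2664% + 0.0223 × 7.5195% + 0.2330 × 4.5700% + 0.2183 × 8.1900% = 7.3719%.

7.37%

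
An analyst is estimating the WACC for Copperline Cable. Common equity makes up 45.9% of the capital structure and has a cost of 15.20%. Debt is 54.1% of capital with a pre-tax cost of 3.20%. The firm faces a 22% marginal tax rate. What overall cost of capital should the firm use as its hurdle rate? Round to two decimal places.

After-tax cost of debt = 3.2% × (1 − 22%) = 2.4960%.
WACC = 0.459 × 15.2000% + 0.541 × 2.4960% = 8.3271%.

8.33%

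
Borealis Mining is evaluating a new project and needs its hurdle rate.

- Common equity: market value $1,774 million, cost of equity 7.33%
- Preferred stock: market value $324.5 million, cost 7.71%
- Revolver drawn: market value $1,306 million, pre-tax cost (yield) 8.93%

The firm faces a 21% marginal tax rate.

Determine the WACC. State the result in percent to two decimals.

7.26%

Total capital V = 1774 + 324.5 + 1306 = 3404.5.
Equity: weight = 1774/3404.5 = 0.5211; cost = 7.33%.
Preferred: weight = 324.5/3404.5 = 0.0953; cost = 7.71%.
Revolver drawn: weight = 1306/3404.5 = 0.3836; after-tax cost = 8.93% × (1 − 21%) = 7.0547%.
WACC = 0.5211 × 7.3300% + 0.0953 × 7.7100% + 0.3836 × 7.0547% = 7.2606%.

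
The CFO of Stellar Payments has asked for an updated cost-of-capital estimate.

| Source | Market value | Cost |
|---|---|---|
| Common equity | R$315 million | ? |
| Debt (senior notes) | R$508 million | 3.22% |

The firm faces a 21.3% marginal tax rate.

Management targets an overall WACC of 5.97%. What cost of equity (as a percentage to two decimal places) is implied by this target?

Total capital V = 315 + 508 = 823.
Equity weight = 315/823 = 0.3827.
Senior notes weight = 508/823 = 0.6173.
Debt contribution = 0.6173 × 3.22% × (1 − 21.3%) = 1.5642%.
Required equity contribution = 5.97% − 1.5642% = 4.4058%.
Re = 4.4058% / 0.3827 = 11.5110%.

11.51%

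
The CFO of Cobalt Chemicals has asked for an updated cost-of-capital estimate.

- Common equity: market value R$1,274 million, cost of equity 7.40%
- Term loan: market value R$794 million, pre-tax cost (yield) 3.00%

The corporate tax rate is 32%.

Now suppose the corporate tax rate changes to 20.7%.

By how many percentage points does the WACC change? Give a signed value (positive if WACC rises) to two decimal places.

Current WACC:
Total capital V = 1274 + 794 = 2068.
Equity: weight = 1274/2068 = 0.6161; cost = 7.4%.
Term loan: weight = 794/2068 = 0.3839; after-tax cost = 3% × (1 − 32%) = 2.0400%.
WACC = 0.6161 × 7.4000% + 0.3839 × 2.0400% = 5.3421%.
After the change:
Total capital V = 1274 + 794 = 2068.
Equity: weight = 1274/2068 = 0.6161; cost = 7.4%.
Term loan: weight = 794/2068 = 0.3839; after-tax cost = 3% × (1 − 20.7%) = 2.3790%.
WACC = 0.6161 × 7.4000% + 0.3839 × 2.3790% = 5.4722%.
Change in WACC = 5.4722% − 5.3421% = 0.1302 pp.

+0.13 pp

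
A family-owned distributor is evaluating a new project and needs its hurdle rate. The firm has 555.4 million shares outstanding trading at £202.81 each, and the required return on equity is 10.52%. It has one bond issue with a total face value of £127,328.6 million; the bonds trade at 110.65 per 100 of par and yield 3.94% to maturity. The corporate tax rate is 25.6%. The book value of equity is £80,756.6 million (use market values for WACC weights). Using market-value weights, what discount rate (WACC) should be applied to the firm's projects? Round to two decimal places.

6.30%

Market value of equity E = 202.81 × 555.4m = 112640.674m. Market value of debt D = 127328.6m × 110.65/100 = 140889.0959m.
Total capital V = 112640.674 + 140889.0959 = 253529.7699.
Equity: weight = 112640.674/253529.7699 = 0.4443; cost = 10.52%.
Bonds outstanding: weight = 140889.0959/253529.7699 = 0.5557; after-tax cost = 3.94% × (1 − 25.6%) = 2.9314%.
WACC = 0.4443 × 10.5200% + 0.5557 × 2.9314% = 6.3029%.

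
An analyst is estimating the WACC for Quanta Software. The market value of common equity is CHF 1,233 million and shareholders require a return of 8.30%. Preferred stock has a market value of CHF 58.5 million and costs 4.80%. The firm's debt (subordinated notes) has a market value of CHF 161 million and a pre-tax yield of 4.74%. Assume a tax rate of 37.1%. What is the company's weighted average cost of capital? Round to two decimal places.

Total capital V = 1233 + 58.5 + 161 = 1452.5.
Equity: weight = 1233/1452.5 = 0.8489; cost = 8.3%.
Preferred: weight = 58.5/1452.5 = 0.0403; cost = 4.8%.
Subordinated notes: weight = 161/1452.5 = 0.1108; after-tax cost = 4.74% × (1 − 37.1%) = 2.9815%.
WACC = 0.8489 × 8.3000% + 0.0403 × 4.8000% + 0.1108 × 2.9815% = 7.5695%.

7.57%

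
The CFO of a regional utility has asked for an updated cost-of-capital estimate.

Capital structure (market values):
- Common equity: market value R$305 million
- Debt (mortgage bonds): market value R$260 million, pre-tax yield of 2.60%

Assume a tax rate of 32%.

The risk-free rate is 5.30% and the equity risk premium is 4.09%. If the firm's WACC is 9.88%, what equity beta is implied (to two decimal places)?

2.81

Total capital V = 305 + 260 = 565.
Equity weight = 305/565 = 0.5398.
Mortgage bonds weight = 260/565 = 0.4602.
Debt contribution = 0.4602 × 2.6% × (1 − 32%) = 0.8136%.
Required equity contribution = 9.88% − 0.8136% = 9.0664%  ⇒  Re = 16.7951%.
CAPM: 16.7951% = 5.3% + β × 4.09%  ⇒  β = 2.8105.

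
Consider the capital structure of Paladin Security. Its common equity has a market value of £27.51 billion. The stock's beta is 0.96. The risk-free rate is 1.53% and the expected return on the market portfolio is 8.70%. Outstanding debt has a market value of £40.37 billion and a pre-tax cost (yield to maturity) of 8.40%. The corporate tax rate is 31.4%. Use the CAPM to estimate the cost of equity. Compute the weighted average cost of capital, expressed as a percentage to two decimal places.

Market risk premium = 8.7% − 1.53% = 7.17%.
Cost of equity via CAPM: Re = 1.53% + 0.96 × 7.17% = 8.4132%.
Total capital V = 27.51 + 40.37 = 67.88.
Equity: weight = 27.51/67.88 = 0.4053; cost = 8.4132%.
Debt: weight = 40.37/67.88 = 0.5947; after-tax cost = 8.4% × (1 − 31.4%) = 5.7624%.
WACC = 0.4053 × 8.4132% + 0.5947 × 5.7624% = 6.8367%.

6.84%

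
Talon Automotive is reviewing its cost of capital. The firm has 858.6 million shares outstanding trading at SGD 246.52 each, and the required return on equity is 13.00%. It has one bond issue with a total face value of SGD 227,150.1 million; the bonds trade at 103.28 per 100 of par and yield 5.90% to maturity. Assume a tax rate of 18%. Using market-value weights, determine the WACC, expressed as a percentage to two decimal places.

8.71%

Market value of equity E = 246.52 × 858.6m = 211662.072m. Market value of debt D = 227150.1m × 103.28/100 = 234600.62328m.
Total capital V = 211662.072 + 234600.62328 = 446262.69528.
Equity: weight = 211662.072/446262.69528 = 0.4743; cost = 13%.
Bonds outstanding: weight = 234600.62328/446262.69528 = 0.5257; after-tax cost = 5.9% × (1 − 18%) = 4.8380%.
WACC = 0.4743 × 13.0000% + 0.5257 × 4.8380% = 8.7092%.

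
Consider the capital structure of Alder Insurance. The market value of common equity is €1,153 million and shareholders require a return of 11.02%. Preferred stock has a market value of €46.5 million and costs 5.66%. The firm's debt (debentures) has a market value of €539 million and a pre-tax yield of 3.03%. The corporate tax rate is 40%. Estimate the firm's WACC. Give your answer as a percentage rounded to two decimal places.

Total capital V = 1153 + 46.5 + 539 = 1738.5.
Equity: weight = 1153/1738.5 = 0.6632; cost = 11.02%.
Preferred: weight = 46.5/1738.5 = 0.0267; cost = 5.66%.
Debentures: weight = 539/1738.5 = 0.3100; after-tax cost = 3.03% × (1 − 40%) = 1.8180%.
WACC = 0.6632 × 11.0200% + 0.0267 × 5.6600% + 0.3100 × 1.8180% = 8.0237%.

8.02%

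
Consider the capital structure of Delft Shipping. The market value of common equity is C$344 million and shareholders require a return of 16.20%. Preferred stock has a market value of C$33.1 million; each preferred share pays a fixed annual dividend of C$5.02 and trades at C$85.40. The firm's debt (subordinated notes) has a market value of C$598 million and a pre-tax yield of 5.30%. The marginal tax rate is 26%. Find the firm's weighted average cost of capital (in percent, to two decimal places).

Cost of preferred: Rp = 5.02 / 85.4 = 5.8782%.
Total capital V = 344 + 33.1 + 598 = 975.1.
Equity: weight = 344/975.1 = 0.3528; cost = 16.2%.
Preferred: weight = 33.1/975.1 = 0.0339; cost = 5.8782%.
Subordinated notes: weight = 598/975.1 = 0.6133; after-tax cost = 5.3% × (1 − 26%) = 3.9220%.
WACC = 0.3528 × 16.2000% + 0.0339 × 5.8782% + 0.6133 × 3.9220% = 8.3199%.

8.32%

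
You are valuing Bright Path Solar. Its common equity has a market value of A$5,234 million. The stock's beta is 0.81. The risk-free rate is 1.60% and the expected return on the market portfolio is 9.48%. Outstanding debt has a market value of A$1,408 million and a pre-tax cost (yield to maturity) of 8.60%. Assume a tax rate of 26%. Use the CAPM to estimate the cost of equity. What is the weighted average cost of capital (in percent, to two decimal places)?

7.64%

Market risk premium = 9.48% − 1.6% = 7.88%.
Cost of equity via CAPM: Re = 1.6% + 0.81 × 7.88% = 7.9828%.
Total capital V = 5234 + 1408 = 6642.
Equity: weight = 5234/6642 = 0.7880; cost = 7.9828%.
Debt: weight = 1408/6642 = 0.2120; after-tax cost = 8.6% × (1 − 26%) = 6.3640%.
WACC = 0.7880 × 7.9828% + 0.2120 × 6.3640% = 7.6396%.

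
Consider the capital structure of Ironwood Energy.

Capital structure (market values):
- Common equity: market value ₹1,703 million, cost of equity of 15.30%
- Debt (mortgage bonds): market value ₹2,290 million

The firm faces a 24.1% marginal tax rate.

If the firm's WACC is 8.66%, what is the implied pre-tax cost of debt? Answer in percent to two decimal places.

4.90%

Total capital V = 1703 + 2290 = 3993.
Equity weight = 1703/3993 = 0.4265.
Mortgage bonds weight = 2290/3993 = 0.5735.
Equity contribution = 0.4265 × 15.3% = 6.5254%.
Remaining for debt = 8.66% − 6.5254% = 2.1346%.
Rd × (1 − 24.1%) × 0.5735 = 2.1346%  ⇒  Rd = 4.9039%.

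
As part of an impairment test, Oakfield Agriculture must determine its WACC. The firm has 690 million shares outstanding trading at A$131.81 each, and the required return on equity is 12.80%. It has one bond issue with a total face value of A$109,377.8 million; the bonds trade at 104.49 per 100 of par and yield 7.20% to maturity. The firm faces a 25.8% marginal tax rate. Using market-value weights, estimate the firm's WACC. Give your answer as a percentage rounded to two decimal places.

8.65%

Market value of equity E = 131.81 × 690m = 90948.9m. Market value of debt D = 109377.8m × 104.49/100 = 114288.86322m.
Total capital V = 90948.9 + 114288.86322 = 205237.76322.
Equity: weight = 90948.9/205237.76322 = 0.4431; cost = 12.8%.
Bonds outstanding: weight = 114288.86322/205237.76322 = 0.5569; after-tax cost = 7.2% × (1 − 25.8%) = 5.3424%.
WACC = 0.4431 × 12.8000% + 0.5569 × 5.3424% = 8.6472%.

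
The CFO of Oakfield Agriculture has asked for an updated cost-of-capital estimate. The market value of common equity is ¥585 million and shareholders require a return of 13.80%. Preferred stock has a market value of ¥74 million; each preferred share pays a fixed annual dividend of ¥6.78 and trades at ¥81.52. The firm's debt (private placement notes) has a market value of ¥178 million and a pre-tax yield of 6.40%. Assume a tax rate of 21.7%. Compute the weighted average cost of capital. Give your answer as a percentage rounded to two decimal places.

11.45%

Cost of preferred: Rp = 6.78 / 81.52 = 8.3170%.
Total capital V = 585 + 74 + 178 = 837.
Equity: weight = 585/837 = 0.6989; cost = 13.8%.
Preferred: weight = 74/837 = 0.0884; cost = 8.317%.
Private placement notes: weight = 178/837 = 0.2127; after-tax cost = 6.4% × (1 − 21.7%) = 5.0112%.
WACC = 0.6989 × 13.8000% + 0.0884 × 8.3170% + 0.2127 × 5.0112% = 11.4462%.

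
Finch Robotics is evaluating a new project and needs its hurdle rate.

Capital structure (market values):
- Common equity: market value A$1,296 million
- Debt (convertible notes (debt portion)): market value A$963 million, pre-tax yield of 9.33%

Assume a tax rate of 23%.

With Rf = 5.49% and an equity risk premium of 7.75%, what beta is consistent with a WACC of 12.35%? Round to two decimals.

Total capital V = 1296 + 963 = 2259.
Equity weight = 1296/2259 = 0.5737.
Convertible notes (debt portion) weight = 963/2259 = 0.4263.
Debt contribution = 0.4263 × 9.33% × (1 − 23%) = 3.0625%.
Required equity contribution = 12.35% − 3.0625% = 9.2875%  ⇒  Re = 16.1886%.
CAPM: 16.1886% = 5.49% + β × 7.75%  ⇒  β = 1.3805.

1.38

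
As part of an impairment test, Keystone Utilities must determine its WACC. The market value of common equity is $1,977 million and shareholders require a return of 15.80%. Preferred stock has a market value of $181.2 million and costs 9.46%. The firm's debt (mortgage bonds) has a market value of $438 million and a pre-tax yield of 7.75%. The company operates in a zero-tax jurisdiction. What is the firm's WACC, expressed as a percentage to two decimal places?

14.00%

Total capital V = 1977 + 181.2 + 438 = 2596.2.
Equity: weight = 1977/2596.2 = 0.7615; cost = 15.8%.
Preferred: weight = 181.2/2596.2 = 0.0698; cost = 9.46%.
Mortgage bonds: weight = 438/2596.2 = 0.1687; after-tax cost = 7.75% × (1 − 0%) = 7.7500%.
WACC = 0.7615 × 15.8000% + 0.0698 × 9.4600% + 0.1687 × 7.7500% = 13.9994%.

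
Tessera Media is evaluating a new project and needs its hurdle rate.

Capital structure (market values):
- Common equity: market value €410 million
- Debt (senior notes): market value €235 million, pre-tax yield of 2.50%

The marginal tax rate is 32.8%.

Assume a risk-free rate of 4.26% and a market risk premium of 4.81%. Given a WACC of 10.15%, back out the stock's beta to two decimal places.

Total capital V = 410 + 235 = 645.
Equity weight = 410/645 = 0.6357.
Senior notes weight = 235/645 = 0.3643.
Debt contribution = 0.3643 × 2.5% × (1 − 32.8%) = 0.6121%.
Required equity contribution = 10.15% − 0.6121% = 9.5379%  ⇒  Re = 15.0048%.
CAPM: 15.0048% = 4.26% + β × 4.81%  ⇒  β = 2.2338.

2.23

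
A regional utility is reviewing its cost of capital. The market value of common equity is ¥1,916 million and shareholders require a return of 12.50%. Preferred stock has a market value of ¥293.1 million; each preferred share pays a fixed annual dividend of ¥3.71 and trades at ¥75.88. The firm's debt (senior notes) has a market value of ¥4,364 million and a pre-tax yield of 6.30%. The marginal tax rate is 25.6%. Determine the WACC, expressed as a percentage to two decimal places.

6.97%

Cost of preferred: Rp = 3.71 / 75.88 = 4.8893%.
Total capital V = 1916 + 293.1 + 4364 = 6573.1.
Equity: weight = 1916/6573.1 = 0.2915; cost = 12.5%.
Preferred: weight = 293.1/6573.1 = 0.0446; cost = 4.8893%.
Senior notes: weight = 4364/6573.1 = 0.6639; after-tax cost = 6.3% × (1 − 25.6%) = 4.6872%.
WACC = 0.2915 × 12.5000% + 0.0446 × 4.8893% + 0.6639 × 4.6872% = 6.9736%.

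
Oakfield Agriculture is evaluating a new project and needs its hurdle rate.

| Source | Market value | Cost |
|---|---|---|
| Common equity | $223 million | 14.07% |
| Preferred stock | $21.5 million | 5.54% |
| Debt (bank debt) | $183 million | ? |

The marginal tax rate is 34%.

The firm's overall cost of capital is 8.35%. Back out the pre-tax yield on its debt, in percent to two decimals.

2.59%

Total capital V = 223 + 21.5 + 183 = 427.5.
Equity weight = 223/427.5 = 0.5216.
Preferred weight = 21.5/427.5 = 0.0503.
Bank debt weight = 183/427.5 = 0.4281.
Equity contribution = 0.5216 × 14.07% = 7.3394%.
Preferred contribution = 0.0503 × 5.54% = 0.2786%.
Remaining for debt = 8.35% − 7.6181% = 0.7319%.
Rd × (1 − 34%) × 0.4281 = 0.7319%  ⇒  Rd = 2.5907%.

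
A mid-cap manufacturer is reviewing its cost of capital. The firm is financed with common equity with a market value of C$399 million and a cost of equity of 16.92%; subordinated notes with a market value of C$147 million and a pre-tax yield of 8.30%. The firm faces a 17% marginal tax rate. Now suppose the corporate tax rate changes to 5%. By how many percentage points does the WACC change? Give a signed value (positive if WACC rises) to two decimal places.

Current WACC:
Total capital V = 399 + 147 = 546.
Equity: weight = 399/546 = 0.7308; cost = 16.92%.
Subordinated notes: weight = 147/546 = 0.2692; after-tax cost = 8.3% × (1 − 17%) = 6.8890%.
WACC = 0.7308 × 16.9200% + 0.2692 × 6.8890% = 14.2193%.
After the change:
Total capital V = 399 + 147 = 546.
Equity: weight = 399/546 = 0.7308; cost = 16.92%.
Subordinated notes: weight = 147/546 = 0.2692; after-tax cost = 8.3% × (1 − 5%) = 7.8850%.
WACC = 0.7308 × 16.9200% + 0.2692 × 7.8850% = 14.4875%.
Change in WACC = 14.4875% − 14.2193% = 0.2682 pp.

+0.27 pp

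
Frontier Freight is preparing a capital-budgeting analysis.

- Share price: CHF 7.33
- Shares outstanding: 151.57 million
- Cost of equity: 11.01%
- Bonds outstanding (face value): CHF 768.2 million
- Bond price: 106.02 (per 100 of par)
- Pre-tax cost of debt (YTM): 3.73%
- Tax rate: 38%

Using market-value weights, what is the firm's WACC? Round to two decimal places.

7.33%

Market value of equity E = 7.33 × 151.57m = 1111.0081m. Market value of debt D = 768.2m × 106.02/100 = 814.44564m.
Total capital V = 1111.0081 + 814.44564 = 1925.45374.
Equity: weight = 1111.0081/1925.45374 = 0.5770; cost = 11.01%.
Bonds outstanding: weight = 814.44564/1925.45374 = 0.4230; after-tax cost = 3.73% × (1 − 38%) = 2.3126%.
WACC = 0.5770 × 11.0100% + 0.4230 × 2.3126% = 7.3311%.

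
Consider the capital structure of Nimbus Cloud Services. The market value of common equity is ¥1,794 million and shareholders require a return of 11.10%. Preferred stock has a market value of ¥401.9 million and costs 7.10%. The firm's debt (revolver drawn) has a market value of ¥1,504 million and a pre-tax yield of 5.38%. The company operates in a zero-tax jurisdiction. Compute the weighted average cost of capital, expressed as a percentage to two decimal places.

8.34%

Total capital V = 1794 + 401.9 + 1504 = 3699.9.
Equity: weight = 1794/3699.9 = 0.4849; cost = 11.1%.
Preferred: weight = 401.9/3699.9 = 0.1086; cost = 7.1%.
Revolver drawn: weight = 1504/3699.9 = 0.4065; after-tax cost = 5.38% × (1 − 0%) = 5.3800%.
WACC = 0.4849 × 11.1000% + 0.1086 × 7.1000% + 0.4065 × 5.3800% = 8.3403%.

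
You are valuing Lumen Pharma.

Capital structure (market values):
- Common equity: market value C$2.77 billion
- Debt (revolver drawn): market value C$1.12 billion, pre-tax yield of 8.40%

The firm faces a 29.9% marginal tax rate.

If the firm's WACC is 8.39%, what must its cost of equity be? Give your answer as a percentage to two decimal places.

Total capital V = 2.77 + 1.12 = 3.89.
Equity weight = 2.77/3.89 = 0.7121.
Revolver drawn weight = 1.12/3.89 = 0.2879.
Debt contribution = 0.2879 × 8.4% × (1 − 29.9%) = 1.6954%.
Required equity contribution = 8.39% − 1.6954% = 6.6946%.
Re = 6.6946% / 0.7121 = 9.4015%.

9.40%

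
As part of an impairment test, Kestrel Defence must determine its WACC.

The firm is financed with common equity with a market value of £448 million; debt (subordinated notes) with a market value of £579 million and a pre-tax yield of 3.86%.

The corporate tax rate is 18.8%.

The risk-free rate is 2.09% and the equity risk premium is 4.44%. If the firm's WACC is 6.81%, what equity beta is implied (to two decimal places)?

Total capital V = 448 + 579 = 1027.
Equity weight = 448/1027 = 0.4362.
Subordinated notes weight = 579/1027 = 0.5638.
Debt contribution = 0.5638 × 3.86% × (1 − 18.8%) = 1.7671%.
Required equity contribution = 6.81% − 1.7671% = 5.0429%  ⇒  Re = 11.5605%.
CAPM: 11.5605% = 2.09% + β × 4.44%  ⇒  β = 2.1330.

2.13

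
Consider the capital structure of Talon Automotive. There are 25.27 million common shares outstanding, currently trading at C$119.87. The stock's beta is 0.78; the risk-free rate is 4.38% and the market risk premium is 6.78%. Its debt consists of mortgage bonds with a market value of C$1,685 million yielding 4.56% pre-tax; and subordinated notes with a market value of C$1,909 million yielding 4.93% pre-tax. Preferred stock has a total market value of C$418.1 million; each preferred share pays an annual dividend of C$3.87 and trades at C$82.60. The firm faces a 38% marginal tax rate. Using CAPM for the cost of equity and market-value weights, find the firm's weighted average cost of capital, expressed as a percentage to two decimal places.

5.94%

Cost of equity via CAPM: Re = 4.38% + 0.78 × 6.78% = 9.6684%.
Cost of preferred: Rp = 3.87 / 82.6 = 4.6852%.
Market value of equity E = 119.87 × 25.27m = 3029.1149m.
Total capital V = 3029.1149 + 418.1 + 1685 + 1909 = 7041.2149.
Equity: weight = 3029.1149/7041.2149 = 0.4302; cost = 9.6684%.
Preferred: weight = 418.1/7041.2149 = 0.0594; cost = 4.6852%.
Mortgage bonds: weight = 1685/7041.2149 = 0.2393; after-tax cost = 4.56% × (1 − 38%) = 2.8272%.
Subordinated notes: weight = 1909/7041.2149 = 0.2711; after-tax cost = 4.93% × (1 − 38%) = 3.0566%.
WACC = 0.4302 × 9.6684% + 0.0594 × 4.6852% + 0.2393 × 2.8272% + 0.2711 × 3.0566% = 5.9428%.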